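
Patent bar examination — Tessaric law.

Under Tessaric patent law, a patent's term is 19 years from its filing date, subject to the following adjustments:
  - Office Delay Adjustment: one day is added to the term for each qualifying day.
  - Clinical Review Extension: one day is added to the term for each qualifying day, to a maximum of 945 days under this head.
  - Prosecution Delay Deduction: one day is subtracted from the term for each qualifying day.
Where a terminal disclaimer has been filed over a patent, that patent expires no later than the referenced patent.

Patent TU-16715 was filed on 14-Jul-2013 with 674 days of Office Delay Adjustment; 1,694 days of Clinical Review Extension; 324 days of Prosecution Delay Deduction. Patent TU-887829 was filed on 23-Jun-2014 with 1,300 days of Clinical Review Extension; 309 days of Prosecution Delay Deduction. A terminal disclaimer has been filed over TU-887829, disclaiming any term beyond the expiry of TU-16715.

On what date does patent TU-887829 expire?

Natural term of TU-887829:
  Base: filing + 19 years → 23 June 2033.
  Clinical Review Extension: 1300 days claimed exceeds the 945-day cap, so +945 days → 24 January 2036.
  Prosecution Delay Deduction: −309 days → 21 March 2035.
Expiry of referenced patent TU-16715:
  Base: filing + 19 years → 14 July 2032.
  Office Delay Adjustment: +674 days → 19 May 2034.
  Clinical Review Extension: 1694 days claimed exceeds the 945-day cap, so +945 days → 19 December 2036.
  Prosecution Delay Deduction: −324 days → 30 January 2036.
Terminal disclaimer: TU-887829 expires on the earlier of 21 March 2035 and 30 January 2036.

2035-03-21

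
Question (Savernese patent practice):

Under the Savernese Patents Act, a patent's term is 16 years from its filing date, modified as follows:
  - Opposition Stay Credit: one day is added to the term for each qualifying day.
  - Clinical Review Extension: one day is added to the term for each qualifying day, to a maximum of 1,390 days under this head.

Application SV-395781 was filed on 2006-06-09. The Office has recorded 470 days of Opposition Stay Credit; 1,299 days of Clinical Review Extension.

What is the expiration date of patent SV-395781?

April 13, 2027

Base term: filing date + 16 years → 9 June 2022.
Opposition Stay Credit: +470 days → 22 September 2023.
Clinical Review Extension: 1299 days (within the 1390-day cap) → +1299 days → 13 April 2027.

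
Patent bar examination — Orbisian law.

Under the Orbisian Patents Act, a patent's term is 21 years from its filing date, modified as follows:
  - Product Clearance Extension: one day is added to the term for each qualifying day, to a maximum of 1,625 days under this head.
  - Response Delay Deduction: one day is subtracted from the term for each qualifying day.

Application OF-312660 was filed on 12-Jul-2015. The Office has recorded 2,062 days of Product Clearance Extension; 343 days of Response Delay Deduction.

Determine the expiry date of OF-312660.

2040-01-15

Base term: filing date + 21 years → 12 July 2036.
Product Clearance Extension: 2062 days claimed exceeds the 1625-day cap, so +1625 days → 23 December 2040.
Response Delay Deduction: −343 days → 15 January 2040.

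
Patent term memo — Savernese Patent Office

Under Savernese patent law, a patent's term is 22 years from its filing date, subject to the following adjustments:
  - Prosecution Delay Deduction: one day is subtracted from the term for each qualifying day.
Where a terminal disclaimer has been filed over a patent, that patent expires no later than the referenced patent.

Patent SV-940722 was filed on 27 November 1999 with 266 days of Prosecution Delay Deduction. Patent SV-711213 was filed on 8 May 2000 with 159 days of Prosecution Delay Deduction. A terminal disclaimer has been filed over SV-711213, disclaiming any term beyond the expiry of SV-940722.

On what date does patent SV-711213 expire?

2021-03-06

Natural term of SV-711213:
  Base: filing + 22 years → 8 May 2022.
  Prosecution Delay Deduction: −159 days → 30 November 2021.
Expiry of referenced patent SV-940722:
  Base: filing + 22 years → 27 November 2021.
  Prosecution Delay Deduction: −266 days → 6 March 2021.
Terminal disclaimer: SV-711213 expires on the earlier of 30 November 2021 and 6 March 2021.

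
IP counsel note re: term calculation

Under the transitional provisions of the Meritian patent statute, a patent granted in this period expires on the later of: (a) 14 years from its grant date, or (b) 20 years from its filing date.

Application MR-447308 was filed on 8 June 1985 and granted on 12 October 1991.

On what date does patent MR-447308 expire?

(a) grant + 14 years → 12 October 2005.
(b) filing + 20 years → 8 June 2005.
Later of the two: 12 October 2005.

2005-10-12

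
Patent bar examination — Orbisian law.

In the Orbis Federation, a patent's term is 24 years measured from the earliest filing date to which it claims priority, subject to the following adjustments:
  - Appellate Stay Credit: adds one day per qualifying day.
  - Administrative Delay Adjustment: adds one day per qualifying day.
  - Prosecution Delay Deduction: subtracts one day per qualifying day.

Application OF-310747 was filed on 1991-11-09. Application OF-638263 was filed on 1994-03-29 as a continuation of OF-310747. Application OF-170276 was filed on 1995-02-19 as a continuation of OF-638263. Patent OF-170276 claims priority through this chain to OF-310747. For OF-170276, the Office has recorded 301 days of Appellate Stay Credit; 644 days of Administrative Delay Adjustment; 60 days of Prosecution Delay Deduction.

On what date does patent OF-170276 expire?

Earliest priority filing: 9 November 1991.
Base term: 9 November 1991 + 24 years → 9 November 2015.
Appellate Stay Credit: +301 days → 5 September 2016.
Administrative Delay Adjustment: +644 days → 11 June 2018.
Prosecution Delay Deduction: −60 days → 12 April 2018.

2018-04-12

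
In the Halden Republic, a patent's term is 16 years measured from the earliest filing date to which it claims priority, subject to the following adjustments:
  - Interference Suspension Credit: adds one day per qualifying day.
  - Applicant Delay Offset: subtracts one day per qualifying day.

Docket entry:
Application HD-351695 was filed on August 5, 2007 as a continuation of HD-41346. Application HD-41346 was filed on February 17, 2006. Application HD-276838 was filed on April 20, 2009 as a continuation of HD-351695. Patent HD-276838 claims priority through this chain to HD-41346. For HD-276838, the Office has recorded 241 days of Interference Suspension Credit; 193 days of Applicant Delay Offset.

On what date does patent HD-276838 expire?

2022-04-06

Earliest priority filing: 17 February 2006.
Base term: 17 February 2006 + 16 years → 17 February 2022.
Interference Suspension Credit: +241 days → 16 October 2022.
Applicant Delay Offset: −193 days → 6 April 2022.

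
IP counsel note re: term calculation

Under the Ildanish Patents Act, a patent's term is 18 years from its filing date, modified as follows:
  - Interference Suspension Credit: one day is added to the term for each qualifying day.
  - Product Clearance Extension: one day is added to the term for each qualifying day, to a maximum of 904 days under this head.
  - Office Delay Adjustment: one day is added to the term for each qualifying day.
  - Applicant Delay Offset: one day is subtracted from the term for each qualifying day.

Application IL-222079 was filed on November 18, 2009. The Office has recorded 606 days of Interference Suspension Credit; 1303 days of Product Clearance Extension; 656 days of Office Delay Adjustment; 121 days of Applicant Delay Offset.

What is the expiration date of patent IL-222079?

2033-06-24

Base term: filing date + 18 years → 18 November 2027.
Interference Suspension Credit: +606 days → 16 July 2029.
Product Clearance Extension: 1303 days claimed exceeds the 904-day cap, so +904 days → 6 January 2032.
Office Delay Adjustment: +656 days → 23 October 2033.
Applicant Delay Offset: −121 days → 24 June 2033.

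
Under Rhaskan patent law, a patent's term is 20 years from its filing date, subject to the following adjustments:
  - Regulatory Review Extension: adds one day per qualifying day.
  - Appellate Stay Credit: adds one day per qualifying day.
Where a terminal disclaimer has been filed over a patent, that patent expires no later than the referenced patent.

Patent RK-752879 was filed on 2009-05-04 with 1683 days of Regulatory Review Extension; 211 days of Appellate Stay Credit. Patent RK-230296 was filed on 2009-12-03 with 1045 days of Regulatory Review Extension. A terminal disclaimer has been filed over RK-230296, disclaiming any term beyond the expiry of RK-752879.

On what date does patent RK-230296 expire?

October 13, 2032

Natural term of RK-230296:
  Base: filing + 20 years → 3 December 2029.
  Regulatory Review Extension: +1045 days → 13 October 2032.
Expiry of referenced patent RK-752879:
  Base: filing + 20 years → 4 May 2029.
  Regulatory Review Extension: +1683 days → 12 December 2033.
  Appellate Stay Credit: +211 days → 11 July 2034.
Terminal disclaimer: RK-230296 expires on the earlier of 13 October 2032 and 11 July 2034.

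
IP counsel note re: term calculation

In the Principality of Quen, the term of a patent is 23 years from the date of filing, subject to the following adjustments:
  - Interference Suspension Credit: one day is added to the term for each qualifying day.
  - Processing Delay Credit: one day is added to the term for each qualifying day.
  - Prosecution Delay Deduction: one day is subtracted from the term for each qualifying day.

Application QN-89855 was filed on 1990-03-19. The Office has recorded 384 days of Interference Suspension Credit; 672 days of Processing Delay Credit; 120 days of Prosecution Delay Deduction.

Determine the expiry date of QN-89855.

Base term: filing date + 23 years → 19 March 2013.
Interference Suspension Credit: +384 days → 7 April 2014.
Processing Delay Credit: +672 days → 8 February 2016.
Prosecution Delay Deduction: −120 days → 11 October 2015.

2015-10-11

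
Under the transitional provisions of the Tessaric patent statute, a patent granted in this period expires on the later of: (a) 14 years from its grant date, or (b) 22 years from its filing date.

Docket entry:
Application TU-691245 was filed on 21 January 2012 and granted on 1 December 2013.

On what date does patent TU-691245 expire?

(a) grant + 14 years → 1 December 2027.
(b) filing + 22 years → 21 January 2034.
Later of the two: 21 January 2034.

January 21, 2034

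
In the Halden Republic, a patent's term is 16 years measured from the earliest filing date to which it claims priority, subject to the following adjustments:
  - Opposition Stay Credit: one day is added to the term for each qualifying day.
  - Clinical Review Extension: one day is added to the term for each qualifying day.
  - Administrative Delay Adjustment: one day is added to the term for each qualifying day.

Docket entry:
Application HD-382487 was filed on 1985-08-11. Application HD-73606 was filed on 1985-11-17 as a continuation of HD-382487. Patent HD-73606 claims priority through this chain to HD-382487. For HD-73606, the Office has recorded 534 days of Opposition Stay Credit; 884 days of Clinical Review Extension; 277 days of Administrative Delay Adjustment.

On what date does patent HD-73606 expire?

Earliest priority filing: 11 August 1985.
Base term: 11 August 1985 + 16 years → 11 August 2001.
Opposition Stay Credit: +534 days → 27 January 2003.
Clinical Review Extension: +884 days → 29 June 2005.
Administrative Delay Adjustment: +277 days → 2 April 2006.

April 2, 2006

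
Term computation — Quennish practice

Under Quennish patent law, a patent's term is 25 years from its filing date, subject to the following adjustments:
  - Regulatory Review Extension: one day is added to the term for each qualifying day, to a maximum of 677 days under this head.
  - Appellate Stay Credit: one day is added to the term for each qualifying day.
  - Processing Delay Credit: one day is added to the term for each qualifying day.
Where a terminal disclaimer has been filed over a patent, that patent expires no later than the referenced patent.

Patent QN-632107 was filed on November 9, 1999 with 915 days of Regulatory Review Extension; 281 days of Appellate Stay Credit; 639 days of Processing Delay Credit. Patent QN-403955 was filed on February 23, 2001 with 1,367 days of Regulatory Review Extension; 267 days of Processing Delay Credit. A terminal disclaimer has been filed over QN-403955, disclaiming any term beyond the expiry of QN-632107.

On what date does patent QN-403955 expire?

September 24, 2028

Natural term of QN-403955:
  Base: filing + 25 years → 23 February 2026.
  Regulatory Review Extension: 1367 days claimed exceeds the 677-day cap, so +677 days → 1 January 2028.
  Processing Delay Credit: +267 days → 24 September 2028.
Expiry of referenced patent QN-632107:
  Base: filing + 25 years → 9 November 2024.
  Regulatory Review Extension: 915 days claimed exceeds the 677-day cap, so +677 days → 17 September 2026.
  Appellate Stay Credit: +281 days → 25 June 2027.
  Processing Delay Credit: +639 days → 25 March 2029.
Terminal disclaimer: QN-403955 expires on the earlier of 24 September 2028 and 25 March 2029.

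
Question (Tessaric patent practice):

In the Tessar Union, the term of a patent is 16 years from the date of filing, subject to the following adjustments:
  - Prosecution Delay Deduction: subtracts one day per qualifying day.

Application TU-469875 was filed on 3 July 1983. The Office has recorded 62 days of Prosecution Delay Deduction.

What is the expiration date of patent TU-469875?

Base term: filing date + 16 years → 3 July 1999.
Prosecution Delay Deduction: −62 days → 2 May 1999.

May 2, 1999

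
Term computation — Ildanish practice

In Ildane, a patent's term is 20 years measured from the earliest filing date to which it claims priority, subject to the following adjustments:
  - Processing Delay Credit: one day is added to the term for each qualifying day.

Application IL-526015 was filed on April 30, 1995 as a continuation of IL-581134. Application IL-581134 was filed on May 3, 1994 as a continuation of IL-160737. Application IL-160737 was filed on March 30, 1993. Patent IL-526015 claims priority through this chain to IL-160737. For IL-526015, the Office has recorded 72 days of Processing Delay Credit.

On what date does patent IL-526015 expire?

2013-06-10

Earliest priority filing: 30 March 1993.
Base term: 30 March 1993 + 20 years → 30 March 2013.
Processing Delay Credit: +72 days → 10 June 2013.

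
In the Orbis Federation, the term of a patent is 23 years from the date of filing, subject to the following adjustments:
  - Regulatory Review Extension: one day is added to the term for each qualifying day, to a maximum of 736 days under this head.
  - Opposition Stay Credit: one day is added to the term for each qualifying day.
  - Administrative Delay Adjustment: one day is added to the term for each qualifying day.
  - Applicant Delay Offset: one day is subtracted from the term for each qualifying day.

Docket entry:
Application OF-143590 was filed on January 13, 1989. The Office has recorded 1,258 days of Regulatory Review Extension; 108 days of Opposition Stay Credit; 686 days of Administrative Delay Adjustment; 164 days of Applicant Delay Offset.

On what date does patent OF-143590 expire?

October 10, 2015

Base term: filing date + 23 years → 13 January 2012.
Regulatory Review Extension: 1258 days claimed exceeds the 736-day cap, so +736 days → 18 January 2014.
Opposition Stay Credit: +108 days → 6 May 2014.
Administrative Delay Adjustment: +686 days → 22 March 2016.
Applicant Delay Offset: −164 days → 10 October 2015.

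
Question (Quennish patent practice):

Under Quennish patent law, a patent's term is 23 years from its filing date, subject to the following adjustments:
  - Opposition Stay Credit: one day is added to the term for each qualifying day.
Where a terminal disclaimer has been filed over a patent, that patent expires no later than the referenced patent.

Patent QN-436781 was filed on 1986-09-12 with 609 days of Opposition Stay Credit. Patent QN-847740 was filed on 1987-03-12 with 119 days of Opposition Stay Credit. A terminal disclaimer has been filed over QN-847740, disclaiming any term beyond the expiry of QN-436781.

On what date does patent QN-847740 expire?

Natural term of QN-847740:
  Base: filing + 23 years → 12 March 2010.
  Opposition Stay Credit: +119 days → 9 July 2010.
Expiry of referenced patent QN-436781:
  Base: filing + 23 years → 12 September 2009.
  Opposition Stay Credit: +609 days → 14 May 2011.
Terminal disclaimer: QN-847740 expires on the earlier of 9 July 2010 and 14 May 2011.

July 9, 2010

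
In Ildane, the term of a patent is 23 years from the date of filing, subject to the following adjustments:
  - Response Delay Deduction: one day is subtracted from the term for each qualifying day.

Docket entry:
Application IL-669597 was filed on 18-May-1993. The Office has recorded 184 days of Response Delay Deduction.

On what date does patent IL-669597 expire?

Base term: filing date + 23 years → 18 May 2016.
Response Delay Deduction: −184 days → 16 November 2015.

November 16, 2015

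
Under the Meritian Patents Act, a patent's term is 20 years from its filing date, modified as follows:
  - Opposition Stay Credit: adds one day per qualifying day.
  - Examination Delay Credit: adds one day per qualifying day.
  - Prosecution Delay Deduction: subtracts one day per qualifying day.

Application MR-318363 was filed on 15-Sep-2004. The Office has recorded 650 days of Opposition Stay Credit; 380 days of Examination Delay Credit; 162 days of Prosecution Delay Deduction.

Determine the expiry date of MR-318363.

Base term: filing date + 20 years → 15 September 2024.
Opposition Stay Credit: +650 days → 27 June 2026.
Examination Delay Credit: +380 days → 12 July 2027.
Prosecution Delay Deduction: −162 days → 31 January 2027.

January 31, 2027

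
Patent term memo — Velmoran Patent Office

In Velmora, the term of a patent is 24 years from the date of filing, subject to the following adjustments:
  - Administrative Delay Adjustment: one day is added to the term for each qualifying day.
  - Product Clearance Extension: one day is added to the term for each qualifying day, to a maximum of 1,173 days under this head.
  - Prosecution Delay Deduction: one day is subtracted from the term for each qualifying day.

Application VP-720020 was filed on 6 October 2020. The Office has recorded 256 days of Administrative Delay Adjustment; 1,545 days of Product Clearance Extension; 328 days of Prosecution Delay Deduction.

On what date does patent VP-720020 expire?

Base term: filing date + 24 years → 6 October 2044.
Administrative Delay Adjustment: +256 days → 19 June 2045.
Product Clearance Extension: 1545 days claimed exceeds the 1173-day cap, so +1173 days → 4 September 2048.
Prosecution Delay Deduction: −328 days → 12 October 2047.

October 12, 2047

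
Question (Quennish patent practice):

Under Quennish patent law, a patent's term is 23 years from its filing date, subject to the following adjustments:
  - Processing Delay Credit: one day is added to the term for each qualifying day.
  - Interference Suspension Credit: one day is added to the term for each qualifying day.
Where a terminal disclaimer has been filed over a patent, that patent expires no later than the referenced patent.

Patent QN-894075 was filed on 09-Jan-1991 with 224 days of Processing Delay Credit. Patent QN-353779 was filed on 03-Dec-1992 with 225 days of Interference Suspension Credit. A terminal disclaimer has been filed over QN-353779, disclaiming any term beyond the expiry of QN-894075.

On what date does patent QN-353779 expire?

Natural term of QN-353779:
  Base: filing + 23 years → 3 December 2015.
  Interference Suspension Credit: +225 days → 15 July 2016.
Expiry of referenced patent QN-894075:
  Base: filing + 23 years → 9 January 2014.
  Processing Delay Credit: +224 days → 21 August 2014.
Terminal disclaimer: QN-353779 expires on the earlier of 15 July 2016 and 21 August 2014.

August 21, 2014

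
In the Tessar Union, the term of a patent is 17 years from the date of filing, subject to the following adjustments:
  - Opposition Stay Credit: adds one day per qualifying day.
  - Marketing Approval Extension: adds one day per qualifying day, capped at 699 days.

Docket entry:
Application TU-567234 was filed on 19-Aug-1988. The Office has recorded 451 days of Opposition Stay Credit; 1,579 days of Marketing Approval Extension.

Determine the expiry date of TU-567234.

2008-10-12

Base term: filing date + 17 years → 19 August 2005.
Opposition Stay Credit: +451 days → 13 November 2006.
Marketing Approval Extension: 1579 days claimed exceeds the 699-day cap, so +699 days → 12 October 2008.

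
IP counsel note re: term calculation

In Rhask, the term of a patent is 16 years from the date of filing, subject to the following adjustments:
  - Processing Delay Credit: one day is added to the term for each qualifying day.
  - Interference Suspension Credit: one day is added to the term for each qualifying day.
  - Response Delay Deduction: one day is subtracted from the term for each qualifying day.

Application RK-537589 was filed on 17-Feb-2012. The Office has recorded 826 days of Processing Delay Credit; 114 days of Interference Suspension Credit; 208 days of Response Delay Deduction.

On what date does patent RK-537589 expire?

2030-02-18

Base term: filing date + 16 years → 17 February 2028.
Processing Delay Credit: +826 days → 23 May 2030.
Interference Suspension Credit: +114 days → 14 September 2030.
Response Delay Deduction: −208 days → 18 February 2030.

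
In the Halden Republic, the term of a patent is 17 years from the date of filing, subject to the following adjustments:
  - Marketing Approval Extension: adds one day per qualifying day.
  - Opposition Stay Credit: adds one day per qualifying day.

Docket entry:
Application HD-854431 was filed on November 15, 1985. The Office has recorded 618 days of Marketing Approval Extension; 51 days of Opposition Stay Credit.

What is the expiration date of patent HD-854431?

Base term: filing date + 17 years → 15 November 2002.
Marketing Approval Extension: +618 days → 25 July 2004.
Opposition Stay Credit: +51 days → 14 September 2004.

September 14, 2004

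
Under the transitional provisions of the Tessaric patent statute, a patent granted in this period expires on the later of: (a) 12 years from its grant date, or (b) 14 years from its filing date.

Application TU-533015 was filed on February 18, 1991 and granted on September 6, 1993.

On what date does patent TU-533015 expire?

September 6, 2005

(a) grant + 12 years → 6 September 2005.
(b) filing + 14 years → 18 February 2005.
Later of the two: 6 September 2005.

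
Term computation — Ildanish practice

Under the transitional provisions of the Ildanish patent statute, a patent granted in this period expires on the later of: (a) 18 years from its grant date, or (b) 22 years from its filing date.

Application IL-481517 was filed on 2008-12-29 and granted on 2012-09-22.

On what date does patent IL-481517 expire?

2030-12-29

(a) grant + 18 years → 22 September 2030.
(b) filing + 22 years → 29 December 2030.
Later of the two: 29 December 2030.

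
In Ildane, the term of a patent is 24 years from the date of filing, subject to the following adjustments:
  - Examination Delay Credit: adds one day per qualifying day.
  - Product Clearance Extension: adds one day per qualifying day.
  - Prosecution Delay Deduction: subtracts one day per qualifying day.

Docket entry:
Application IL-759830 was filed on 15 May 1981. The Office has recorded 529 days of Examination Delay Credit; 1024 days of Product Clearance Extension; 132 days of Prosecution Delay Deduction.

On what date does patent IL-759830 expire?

Base term: filing date + 24 years → 15 May 2005.
Examination Delay Credit: +529 days → 26 October 2006.
Product Clearance Extension: +1024 days → 15 August 2009.
Prosecution Delay Deduction: −132 days → 5 April 2009.

2009-04-05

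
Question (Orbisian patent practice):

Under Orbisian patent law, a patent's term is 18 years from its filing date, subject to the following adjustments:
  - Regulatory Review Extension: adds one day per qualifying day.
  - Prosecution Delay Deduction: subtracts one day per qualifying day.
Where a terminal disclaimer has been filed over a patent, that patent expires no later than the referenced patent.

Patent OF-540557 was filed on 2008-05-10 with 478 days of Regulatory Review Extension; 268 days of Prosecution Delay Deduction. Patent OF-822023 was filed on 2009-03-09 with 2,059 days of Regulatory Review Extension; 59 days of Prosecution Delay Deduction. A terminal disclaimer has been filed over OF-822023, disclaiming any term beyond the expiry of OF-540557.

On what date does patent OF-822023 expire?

Natural term of OF-822023:
  Base: filing + 18 years → 9 March 2027.
  Regulatory Review Extension: +2059 days → 27 October 2032.
  Prosecution Delay Deduction: −59 days → 29 August 2032.
Expiry of referenced patent OF-540557:
  Base: filing + 18 years → 10 May 2026.
  Regulatory Review Extension: +478 days → 31 August 2027.
  Prosecution Delay Deduction: −268 days → 6 December 2026.
Terminal disclaimer: OF-822023 expires on the earlier of 29 August 2032 and 6 December 2026.

December 6, 2026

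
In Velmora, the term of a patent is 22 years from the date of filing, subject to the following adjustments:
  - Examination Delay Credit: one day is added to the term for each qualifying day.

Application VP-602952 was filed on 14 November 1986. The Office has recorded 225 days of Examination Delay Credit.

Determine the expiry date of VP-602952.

2009-06-27

Base term: filing date + 22 years → 14 November 2008.
Examination Delay Credit: +225 days → 27 June 2009.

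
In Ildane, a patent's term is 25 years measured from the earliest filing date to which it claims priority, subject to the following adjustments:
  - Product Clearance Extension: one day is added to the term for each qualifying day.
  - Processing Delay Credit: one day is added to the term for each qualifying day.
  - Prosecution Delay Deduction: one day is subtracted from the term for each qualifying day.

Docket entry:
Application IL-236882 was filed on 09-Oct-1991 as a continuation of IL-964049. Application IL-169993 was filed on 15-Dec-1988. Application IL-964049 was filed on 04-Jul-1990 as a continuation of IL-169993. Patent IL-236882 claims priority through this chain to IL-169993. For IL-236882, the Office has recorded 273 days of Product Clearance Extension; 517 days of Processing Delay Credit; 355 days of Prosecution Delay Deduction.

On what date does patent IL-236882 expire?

February 23, 2015

Earliest priority filing: 15 December 1988.
Base term: 15 December 1988 + 25 years → 15 December 2013.
Product Clearance Extension: +273 days → 14 September 2014.
Processing Delay Credit: +517 days → 13 February 2016.
Prosecution Delay Deduction: −355 days → 23 February 2015.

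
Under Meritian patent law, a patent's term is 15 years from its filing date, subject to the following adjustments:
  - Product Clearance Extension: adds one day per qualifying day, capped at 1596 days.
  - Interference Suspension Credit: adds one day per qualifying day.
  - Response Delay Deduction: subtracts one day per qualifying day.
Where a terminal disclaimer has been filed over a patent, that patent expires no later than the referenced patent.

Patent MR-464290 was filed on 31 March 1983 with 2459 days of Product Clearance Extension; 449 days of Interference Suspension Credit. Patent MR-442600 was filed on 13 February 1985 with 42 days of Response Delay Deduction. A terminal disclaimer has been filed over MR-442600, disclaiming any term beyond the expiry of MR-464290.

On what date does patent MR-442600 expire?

Natural term of MR-442600:
  Base: filing + 15 years → 13 February 2000.
  Response Delay Deduction: −42 days → 2 January 2000.
Expiry of referenced patent MR-464290:
  Base: filing + 15 years → 31 March 1998.
  Product Clearance Extension: 2459 days claimed exceeds the 1596-day cap, so +1596 days → 13 August 2002.
  Interference Suspension Credit: +449 days → 5 November 2003.
Terminal disclaimer: MR-442600 expires on the earlier of 2 January 2000 and 5 November 2003.

January 2, 2000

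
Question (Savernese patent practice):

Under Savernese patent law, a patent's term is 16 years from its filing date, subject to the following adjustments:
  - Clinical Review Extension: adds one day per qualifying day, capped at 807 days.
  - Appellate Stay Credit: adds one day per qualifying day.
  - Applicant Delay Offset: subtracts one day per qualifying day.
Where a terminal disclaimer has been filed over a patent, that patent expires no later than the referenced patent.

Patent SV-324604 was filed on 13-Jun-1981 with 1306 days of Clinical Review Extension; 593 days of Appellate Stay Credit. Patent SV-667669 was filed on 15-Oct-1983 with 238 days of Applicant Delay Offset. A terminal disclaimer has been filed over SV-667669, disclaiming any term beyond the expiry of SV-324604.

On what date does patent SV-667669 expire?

Natural term of SV-667669:
  Base: filing + 16 years → 15 October 1999.
  Applicant Delay Offset: −238 days → 19 February 1999.
Expiry of referenced patent SV-324604:
  Base: filing + 16 years → 13 June 1997.
  Clinical Review Extension: 1306 days claimed exceeds the 807-day cap, so +807 days → 29 August 1999.
  Appellate Stay Credit: +593 days → 13 April 2001.
Terminal disclaimer: SV-667669 expires on the earlier of 19 February 1999 and 13 April 2001.

February 19, 1999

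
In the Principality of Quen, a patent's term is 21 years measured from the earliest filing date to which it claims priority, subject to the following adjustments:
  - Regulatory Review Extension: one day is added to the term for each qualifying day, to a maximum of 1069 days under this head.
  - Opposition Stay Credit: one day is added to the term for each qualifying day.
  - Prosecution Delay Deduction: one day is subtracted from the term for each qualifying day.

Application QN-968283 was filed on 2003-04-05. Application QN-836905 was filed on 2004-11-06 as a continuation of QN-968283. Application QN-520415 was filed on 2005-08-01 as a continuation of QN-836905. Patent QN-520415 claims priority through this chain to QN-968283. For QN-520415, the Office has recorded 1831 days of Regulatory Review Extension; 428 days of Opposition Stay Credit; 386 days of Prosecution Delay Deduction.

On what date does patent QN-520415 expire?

April 21, 2027

Earliest priority filing: 5 April 2003.
Base term: 5 April 2003 + 21 years → 5 April 2024.
Regulatory Review Extension: 1831 days claimed exceeds the 1069-day cap, so +1069 days → 10 March 2027.
Opposition Stay Credit: +428 days → 11 May 2028.
Prosecution Delay Deduction: −386 days → 21 April 2027.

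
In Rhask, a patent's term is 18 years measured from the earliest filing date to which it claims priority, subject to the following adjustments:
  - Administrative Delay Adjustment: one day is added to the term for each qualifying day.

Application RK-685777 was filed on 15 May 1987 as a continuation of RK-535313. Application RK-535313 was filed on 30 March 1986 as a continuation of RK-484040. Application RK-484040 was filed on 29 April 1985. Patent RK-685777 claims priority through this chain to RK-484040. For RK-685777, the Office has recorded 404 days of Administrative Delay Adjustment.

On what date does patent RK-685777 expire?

Earliest priority filing: 29 April 1985.
Base term: 29 April 1985 + 18 years → 29 April 2003.
Administrative Delay Adjustment: +404 days → 6 June 2004.

June 6, 2004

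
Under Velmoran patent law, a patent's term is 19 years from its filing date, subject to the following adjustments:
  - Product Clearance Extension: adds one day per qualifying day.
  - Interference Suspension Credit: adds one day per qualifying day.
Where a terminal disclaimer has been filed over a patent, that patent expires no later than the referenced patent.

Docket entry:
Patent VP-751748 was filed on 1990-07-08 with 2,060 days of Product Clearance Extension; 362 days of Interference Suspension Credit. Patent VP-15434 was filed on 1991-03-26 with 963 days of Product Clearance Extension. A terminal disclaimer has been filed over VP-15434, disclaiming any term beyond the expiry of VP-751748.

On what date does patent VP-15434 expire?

2012-11-13

Natural term of VP-15434:
  Base: filing + 19 years → 26 March 2010.
  Product Clearance Extension: +963 days → 13 November 2012.
Expiry of referenced patent VP-751748:
  Base: filing + 19 years → 8 July 2009.
  Product Clearance Extension: +2060 days → 27 February 2015.
  Interference Suspension Credit: +362 days → 24 February 2016.
Terminal disclaimer: VP-15434 expires on the earlier of 13 November 2012 and 24 February 2016.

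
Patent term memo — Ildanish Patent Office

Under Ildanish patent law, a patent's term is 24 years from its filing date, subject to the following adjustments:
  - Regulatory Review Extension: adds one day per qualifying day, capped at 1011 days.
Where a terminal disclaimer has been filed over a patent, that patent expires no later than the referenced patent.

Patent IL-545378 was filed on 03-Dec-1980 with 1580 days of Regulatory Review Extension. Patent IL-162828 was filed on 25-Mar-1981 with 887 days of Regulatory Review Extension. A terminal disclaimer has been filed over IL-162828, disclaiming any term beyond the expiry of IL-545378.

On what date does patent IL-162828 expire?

Natural term of IL-162828:
  Base: filing + 24 years → 25 March 2005.
  Regulatory Review Extension: 887 days (within the 1011-day cap) → +887 days → 29 August 2007.
Expiry of referenced patent IL-545378:
  Base: filing + 24 years → 3 December 2004.
  Regulatory Review Extension: 1580 days claimed exceeds the 1011-day cap, so +1011 days → 10 September 2007.
Terminal disclaimer: IL-162828 expires on the earlier of 29 August 2007 and 10 September 2007.

2007-08-29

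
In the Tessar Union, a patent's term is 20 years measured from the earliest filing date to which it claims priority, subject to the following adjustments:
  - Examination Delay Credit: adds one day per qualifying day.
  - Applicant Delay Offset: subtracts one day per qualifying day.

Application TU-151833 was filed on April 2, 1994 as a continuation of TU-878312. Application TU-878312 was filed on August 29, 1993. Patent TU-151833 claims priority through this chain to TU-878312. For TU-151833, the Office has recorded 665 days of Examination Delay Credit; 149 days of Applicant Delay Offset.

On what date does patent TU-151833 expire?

Earliest priority filing: 29 August 1993.
Base term: 29 August 1993 + 20 years → 29 August 2013.
Examination Delay Credit: +665 days → 25 June 2015.
Applicant Delay Offset: −149 days → 27 January 2015.

January 27, 2015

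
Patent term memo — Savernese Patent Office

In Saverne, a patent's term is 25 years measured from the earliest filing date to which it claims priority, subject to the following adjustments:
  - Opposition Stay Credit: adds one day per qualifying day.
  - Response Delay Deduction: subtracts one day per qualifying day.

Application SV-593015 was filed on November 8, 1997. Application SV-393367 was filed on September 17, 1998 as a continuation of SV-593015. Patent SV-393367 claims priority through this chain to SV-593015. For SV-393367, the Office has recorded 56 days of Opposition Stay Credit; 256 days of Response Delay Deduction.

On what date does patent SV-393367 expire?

Earliest priority filing: 8 November 1997.
Base term: 8 November 1997 + 25 years → 8 November 2022.
Opposition Stay Credit: +56 days → 3 January 2023.
Response Delay Deduction: −256 days → 22 April 2022.

2022-04-22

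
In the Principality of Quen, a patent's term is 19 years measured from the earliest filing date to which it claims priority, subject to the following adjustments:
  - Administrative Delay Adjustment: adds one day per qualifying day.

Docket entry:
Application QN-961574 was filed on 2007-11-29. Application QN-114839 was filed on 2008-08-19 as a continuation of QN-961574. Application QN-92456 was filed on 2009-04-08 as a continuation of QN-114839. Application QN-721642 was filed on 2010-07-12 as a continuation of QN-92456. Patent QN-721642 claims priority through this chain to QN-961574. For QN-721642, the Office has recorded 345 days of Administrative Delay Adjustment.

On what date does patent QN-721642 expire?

Earliest priority filing: 29 November 2007.
Base term: 29 November 2007 + 19 years → 29 November 2026.
Administrative Delay Adjustment: +345 days → 9 November 2027.

November 9, 2027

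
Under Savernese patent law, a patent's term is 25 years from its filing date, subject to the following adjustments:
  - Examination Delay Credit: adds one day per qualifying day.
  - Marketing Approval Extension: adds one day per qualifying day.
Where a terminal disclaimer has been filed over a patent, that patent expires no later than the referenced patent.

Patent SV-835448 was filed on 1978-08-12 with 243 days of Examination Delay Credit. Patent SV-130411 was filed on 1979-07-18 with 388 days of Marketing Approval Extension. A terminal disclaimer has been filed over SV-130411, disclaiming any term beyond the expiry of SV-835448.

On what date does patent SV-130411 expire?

Natural term of SV-130411:
  Base: filing + 25 years → 18 July 2004.
  Marketing Approval Extension: +388 days → 10 August 2005.
Expiry of referenced patent SV-835448:
  Base: filing + 25 years → 12 August 2003.
  Examination Delay Credit: +243 days → 11 April 2004.
Terminal disclaimer: SV-130411 expires on the earlier of 10 August 2005 and 11 April 2004.

2004-04-11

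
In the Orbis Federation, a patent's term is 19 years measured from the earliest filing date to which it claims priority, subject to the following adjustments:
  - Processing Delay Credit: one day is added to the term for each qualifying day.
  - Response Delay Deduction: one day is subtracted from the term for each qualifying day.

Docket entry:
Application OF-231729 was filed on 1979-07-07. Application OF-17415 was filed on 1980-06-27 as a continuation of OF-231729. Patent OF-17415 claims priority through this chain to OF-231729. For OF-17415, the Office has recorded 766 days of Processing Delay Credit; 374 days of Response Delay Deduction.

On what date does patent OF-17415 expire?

Earliest priority filing: 7 July 1979.
Base term: 7 July 1979 + 19 years → 7 July 1998.
Processing Delay Credit: +766 days → 11 August 2000.
Response Delay Deduction: −374 days → 3 August 1999.

1999-08-03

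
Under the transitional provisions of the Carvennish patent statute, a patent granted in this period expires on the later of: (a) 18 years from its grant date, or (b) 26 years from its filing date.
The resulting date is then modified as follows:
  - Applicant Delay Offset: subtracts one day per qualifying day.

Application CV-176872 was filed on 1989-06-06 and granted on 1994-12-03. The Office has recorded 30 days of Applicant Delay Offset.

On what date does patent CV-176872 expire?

May 7, 2015

(a) grant + 18 years → 3 December 2012.
(b) filing + 26 years → 6 June 2015.
Later of the two: 6 June 2015.
Applicant Delay Offset: −30 days → 7 May 2015.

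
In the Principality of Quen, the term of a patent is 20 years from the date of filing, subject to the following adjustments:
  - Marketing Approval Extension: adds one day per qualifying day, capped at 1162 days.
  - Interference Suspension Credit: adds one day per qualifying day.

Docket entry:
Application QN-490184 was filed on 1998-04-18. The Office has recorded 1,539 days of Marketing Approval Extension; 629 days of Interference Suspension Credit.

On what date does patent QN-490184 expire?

Base term: filing date + 20 years → 18 April 2018.
Marketing Approval Extension: 1539 days claimed exceeds the 1162-day cap, so +1162 days → 23 June 2021.
Interference Suspension Credit: +629 days → 14 March 2023.

2023-03-14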